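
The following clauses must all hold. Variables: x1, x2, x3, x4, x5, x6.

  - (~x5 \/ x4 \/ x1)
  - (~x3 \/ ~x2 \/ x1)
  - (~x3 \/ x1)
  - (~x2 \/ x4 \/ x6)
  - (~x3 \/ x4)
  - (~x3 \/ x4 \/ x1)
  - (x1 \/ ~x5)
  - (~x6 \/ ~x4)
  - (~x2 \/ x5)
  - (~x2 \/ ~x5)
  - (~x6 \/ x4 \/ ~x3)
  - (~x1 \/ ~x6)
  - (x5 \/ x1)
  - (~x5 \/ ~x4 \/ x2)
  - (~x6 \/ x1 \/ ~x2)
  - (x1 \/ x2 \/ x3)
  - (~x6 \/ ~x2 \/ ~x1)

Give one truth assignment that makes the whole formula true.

x1=T, x2=F, x3=F, x4=T, x5=F, x6=F

Set x1 = True and propagate.
  then x6 is forced to False.
Set x2 = False and propagate.
The remaining clauses are satisfied by x3 = False, x4 = True, x5 = False.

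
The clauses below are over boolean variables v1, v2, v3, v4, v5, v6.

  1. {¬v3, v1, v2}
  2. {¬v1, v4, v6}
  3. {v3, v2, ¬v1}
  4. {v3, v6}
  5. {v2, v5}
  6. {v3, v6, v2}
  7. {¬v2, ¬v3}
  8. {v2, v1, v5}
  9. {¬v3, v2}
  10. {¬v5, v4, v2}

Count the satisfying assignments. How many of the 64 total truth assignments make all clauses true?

Case analysis on v2 and v3:
  v2=T, v3=T: a clause becomes empty — 0.
  v2=T, v3=F: forces v6=T; v1, v4, v5 free → 2^3 = 8.
  v2=F, v3=T: a clause becomes empty — 0.
  v2=F, v3=F: remaining (v1,v4,v5,v6) ∈ {(F,T,T,T)} — 1.
Total: 0 + 8 + 0 + 1 = 9.

9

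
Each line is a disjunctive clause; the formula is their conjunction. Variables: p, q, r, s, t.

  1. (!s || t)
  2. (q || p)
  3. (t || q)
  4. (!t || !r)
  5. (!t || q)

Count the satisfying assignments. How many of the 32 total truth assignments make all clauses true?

8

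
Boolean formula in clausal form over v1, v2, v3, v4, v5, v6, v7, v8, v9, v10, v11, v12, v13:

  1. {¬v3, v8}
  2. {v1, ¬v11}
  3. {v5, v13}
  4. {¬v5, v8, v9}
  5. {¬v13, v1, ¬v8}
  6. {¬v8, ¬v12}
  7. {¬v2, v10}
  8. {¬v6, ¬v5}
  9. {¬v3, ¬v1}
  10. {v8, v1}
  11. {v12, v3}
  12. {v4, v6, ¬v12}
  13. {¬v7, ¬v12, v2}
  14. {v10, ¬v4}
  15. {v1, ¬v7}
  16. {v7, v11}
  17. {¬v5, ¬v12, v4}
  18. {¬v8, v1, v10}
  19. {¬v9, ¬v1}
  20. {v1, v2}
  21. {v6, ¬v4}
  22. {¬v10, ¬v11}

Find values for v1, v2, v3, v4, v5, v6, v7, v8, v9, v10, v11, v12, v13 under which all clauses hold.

v1=1  v2=1  v3=0  v4=1  v5=0  v6=1  v7=1  v8=0  v9=0  v10=1  v11=0  v12=1  v13=1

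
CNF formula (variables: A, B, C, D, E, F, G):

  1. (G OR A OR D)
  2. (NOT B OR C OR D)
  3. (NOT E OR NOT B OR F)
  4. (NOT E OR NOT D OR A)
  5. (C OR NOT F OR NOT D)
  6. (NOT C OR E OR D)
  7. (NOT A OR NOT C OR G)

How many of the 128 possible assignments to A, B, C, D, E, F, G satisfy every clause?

Case analysis on D and C:
  D=1, C=1: 15 of the 32 assignments to (A,B,E,F,G) work.
  D=1, C=0: G free; 5 ways for (A,B,E,F) × 2^1 = 10.
  D=0, C=1: A free; 3 ways for (B,E,F,G) × 2^1 = 6.
  D=0, C=0: E, F free; 3 ways for (A,B,G) × 2^2 = 12.
Total: 15 + 10 + 6 + 12 = 43.

43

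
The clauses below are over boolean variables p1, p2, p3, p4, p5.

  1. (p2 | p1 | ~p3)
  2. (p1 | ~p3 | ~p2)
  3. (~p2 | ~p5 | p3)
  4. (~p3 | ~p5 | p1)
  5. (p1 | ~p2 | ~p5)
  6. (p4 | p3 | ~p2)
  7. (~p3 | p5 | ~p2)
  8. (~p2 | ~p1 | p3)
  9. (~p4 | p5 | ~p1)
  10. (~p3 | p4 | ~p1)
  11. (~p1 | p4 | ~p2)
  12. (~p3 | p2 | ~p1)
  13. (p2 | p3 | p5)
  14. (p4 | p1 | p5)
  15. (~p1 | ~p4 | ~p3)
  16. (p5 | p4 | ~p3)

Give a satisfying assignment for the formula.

Set p1 = False and propagate.
Set p2 = False and propagate.
  then p3 is forced to False.
  then p5 is forced to True.
p4 is now unconstrained; take p4 = True.
Every clause has at least one true literal under this assignment.
Check each clause:
  1. (~p3 | p1 | p2) — ~p3 is true.
  2. (~p3 | p1 | ~p2) — ~p3 is true.
  3. (~p5 | ~p2 | p3) — ~p2 is true.
  4. (~p5 | ~p3 | p1) — ~p3 is true.
  5. (p1 | ~p5 | ~p2) — ~p2 is true.
  6. (p3 | ~p2 | p4) — p4 is true.
  7. (~p2 | ~p3 | p5) — ~p3 is true.
  8. (~p2 | ~p1 | p3) — ~p1 is true.
  9. (~p4 | p5 | ~p1) — p5 is true.
  10. (~p1 | ~p3 | p4) — p4 is true.
  11. (~p1 | p4 | ~p2) — p4 is true.
  12. (~p3 | p2 | ~p1) — ~p3 is true.
  13. (p3 | p5 | p2) — p5 is true.
  14. (p5 | p1 | p4) — p4 is true.
  15. (~p4 | ~p3 | ~p1) — ~p3 is true.
  16. (p5 | p4 | ~p3) — p5 is true.

p1=False, p2=False, p3=False, p4=True, p5=True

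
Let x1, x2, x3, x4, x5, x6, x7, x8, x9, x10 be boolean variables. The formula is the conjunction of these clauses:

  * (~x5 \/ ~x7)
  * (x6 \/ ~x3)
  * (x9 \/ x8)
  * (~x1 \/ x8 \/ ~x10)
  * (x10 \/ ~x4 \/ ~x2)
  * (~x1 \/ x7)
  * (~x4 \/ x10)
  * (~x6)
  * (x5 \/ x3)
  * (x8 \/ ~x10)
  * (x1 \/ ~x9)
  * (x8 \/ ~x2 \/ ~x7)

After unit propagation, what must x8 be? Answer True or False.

Unit clause (~x6) sets x6 = False.
In (~x3 \/ x6), x6 is now false; ~x3 must hold, so x3 = False.
From (x3 \/ x5) and x3 = False: x5 = True.
From (~x7 \/ ~x5) and x5 = True: x7 = False.
From (x7 \/ ~x1) and x7 = False: x1 = False.
(~x9 \/ x1) with x1 = False leaves only ~x9, so x9 = False.
From (x9 \/ x8) and x9 = False: x8 = True.

True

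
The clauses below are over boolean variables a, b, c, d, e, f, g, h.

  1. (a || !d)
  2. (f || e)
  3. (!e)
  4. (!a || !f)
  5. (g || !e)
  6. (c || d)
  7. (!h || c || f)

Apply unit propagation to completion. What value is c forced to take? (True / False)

True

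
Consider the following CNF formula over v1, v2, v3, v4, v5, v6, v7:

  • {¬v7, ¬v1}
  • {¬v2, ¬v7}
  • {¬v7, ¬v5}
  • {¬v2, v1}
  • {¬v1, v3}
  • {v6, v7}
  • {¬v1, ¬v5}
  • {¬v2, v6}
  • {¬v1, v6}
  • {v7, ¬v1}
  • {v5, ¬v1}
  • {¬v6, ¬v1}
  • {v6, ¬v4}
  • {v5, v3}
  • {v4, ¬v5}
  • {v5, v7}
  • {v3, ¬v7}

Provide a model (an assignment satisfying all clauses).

v1 = F, v2 = F, v3 = T, v4 = T, v5 = T, v6 = T, v7 = F

Check each clause:
  1. {¬v1, ¬v7} — ¬v7 is true.
  2. {¬v7, ¬v2} — ¬v7 is true.
  3. {¬v7, ¬v5} — ¬v7 is true.
  4. {v1, ¬v2} — ¬v2 is true.
  5. {¬v1, v3} — v3 is true.
  6. {v7, v6} — v6 is true.
  7. {¬v5, ¬v1} — ¬v1 is true.
  8. {v6, ¬v2} — ¬v2 is true.
  9. {v6, ¬v1} — v6 is true.
  10. {v7, ¬v1} — ¬v1 is true.
  11. {v5, ¬v1} — v5 is true.
  12. {¬v1, ¬v6} — ¬v1 is true.
  13. {v6, ¬v4} — v6 is true.
  14. {v3, v5} — v3 is true.
  15. {¬v5, v4} — v4 is true.
  16. {v5, v7} — v5 is true.
  17. {v3, ¬v7} — ¬v7 is true.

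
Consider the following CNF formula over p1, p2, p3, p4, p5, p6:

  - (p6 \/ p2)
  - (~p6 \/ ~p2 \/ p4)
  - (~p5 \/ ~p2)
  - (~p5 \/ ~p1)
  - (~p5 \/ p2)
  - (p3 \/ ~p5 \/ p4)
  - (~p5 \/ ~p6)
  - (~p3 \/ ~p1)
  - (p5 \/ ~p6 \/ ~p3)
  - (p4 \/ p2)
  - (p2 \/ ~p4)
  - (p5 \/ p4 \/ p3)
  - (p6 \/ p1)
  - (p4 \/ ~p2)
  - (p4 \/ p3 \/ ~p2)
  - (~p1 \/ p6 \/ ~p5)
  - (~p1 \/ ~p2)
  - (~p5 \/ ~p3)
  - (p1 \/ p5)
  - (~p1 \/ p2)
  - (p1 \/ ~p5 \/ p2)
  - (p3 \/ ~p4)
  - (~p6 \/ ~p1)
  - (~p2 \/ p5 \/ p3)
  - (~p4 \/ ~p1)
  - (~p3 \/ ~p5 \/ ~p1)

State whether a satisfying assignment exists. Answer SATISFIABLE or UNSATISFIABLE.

p5 = True:
  propagation gives p2=False; an empty clause results — contradiction.
p5 = False:
  propagation gives p1=True, p3=False, p4=True; an empty clause results — contradiction.
Every branch closes, so no satisfying assignment exists.

UNSATISFIABLE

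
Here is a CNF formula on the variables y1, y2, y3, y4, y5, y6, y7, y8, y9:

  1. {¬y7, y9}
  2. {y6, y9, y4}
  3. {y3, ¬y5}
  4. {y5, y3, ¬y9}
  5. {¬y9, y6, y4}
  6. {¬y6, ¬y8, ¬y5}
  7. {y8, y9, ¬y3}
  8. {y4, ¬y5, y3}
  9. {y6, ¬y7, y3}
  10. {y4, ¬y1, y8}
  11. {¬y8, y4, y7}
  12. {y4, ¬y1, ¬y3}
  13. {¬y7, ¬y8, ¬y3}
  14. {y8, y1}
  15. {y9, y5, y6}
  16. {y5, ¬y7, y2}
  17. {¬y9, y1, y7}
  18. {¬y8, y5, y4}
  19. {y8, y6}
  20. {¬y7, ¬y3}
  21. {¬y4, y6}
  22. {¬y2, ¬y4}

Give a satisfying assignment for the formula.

y1=1, y2=0, y3=1, y4=1, y5=0, y6=1, y7=0, y8=1, y9=0

Try y1 = True.
Set y2 = False and propagate.
The remaining clauses are satisfied by y3 = True, y4 = True, y5 = False, y6 = True, y7 = False, y8 = True, y9 = False.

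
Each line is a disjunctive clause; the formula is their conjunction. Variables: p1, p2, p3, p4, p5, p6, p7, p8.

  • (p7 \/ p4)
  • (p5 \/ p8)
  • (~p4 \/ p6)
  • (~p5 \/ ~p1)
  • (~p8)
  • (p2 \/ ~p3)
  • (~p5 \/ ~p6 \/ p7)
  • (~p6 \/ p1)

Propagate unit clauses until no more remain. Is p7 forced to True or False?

Unit clause (~p8) sets p8 = False.
In (p5 \/ p8), p8 is now false; p5 must hold, so p5 = True.
(~p5 \/ ~p1) with p5 = True leaves only ~p1, so p1 = False.
(~p6 \/ p1): since p1 = False, the clause reduces to (~p6). p6 = False.
(~p4 \/ p6) with p6 = False leaves only ~p4, so p4 = False.
(p4 \/ p7): since p4 = False, the clause reduces to (p7). p7 = True.

True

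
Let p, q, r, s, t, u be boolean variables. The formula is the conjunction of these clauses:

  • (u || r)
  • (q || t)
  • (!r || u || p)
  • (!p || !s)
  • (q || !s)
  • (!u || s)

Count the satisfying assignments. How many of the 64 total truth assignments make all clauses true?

7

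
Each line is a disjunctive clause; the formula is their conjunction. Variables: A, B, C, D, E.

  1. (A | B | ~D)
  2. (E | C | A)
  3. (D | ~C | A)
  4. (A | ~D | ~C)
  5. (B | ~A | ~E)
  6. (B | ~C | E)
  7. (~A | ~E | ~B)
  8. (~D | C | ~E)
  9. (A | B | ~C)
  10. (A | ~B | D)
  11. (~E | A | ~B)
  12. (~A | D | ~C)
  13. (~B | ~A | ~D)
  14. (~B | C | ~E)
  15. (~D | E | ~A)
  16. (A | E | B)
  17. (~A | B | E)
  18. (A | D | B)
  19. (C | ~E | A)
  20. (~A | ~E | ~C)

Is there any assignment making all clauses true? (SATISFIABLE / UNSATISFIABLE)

Branch on A: take A = True.
Try B = True.
  then E is forced to False.
  then D is forced to False.
  then C is forced to False.
Every clause has at least one true literal under this assignment.
So A=True  B=True  C=False  D=False  E=False is a satisfying assignment.

SATISFIABLE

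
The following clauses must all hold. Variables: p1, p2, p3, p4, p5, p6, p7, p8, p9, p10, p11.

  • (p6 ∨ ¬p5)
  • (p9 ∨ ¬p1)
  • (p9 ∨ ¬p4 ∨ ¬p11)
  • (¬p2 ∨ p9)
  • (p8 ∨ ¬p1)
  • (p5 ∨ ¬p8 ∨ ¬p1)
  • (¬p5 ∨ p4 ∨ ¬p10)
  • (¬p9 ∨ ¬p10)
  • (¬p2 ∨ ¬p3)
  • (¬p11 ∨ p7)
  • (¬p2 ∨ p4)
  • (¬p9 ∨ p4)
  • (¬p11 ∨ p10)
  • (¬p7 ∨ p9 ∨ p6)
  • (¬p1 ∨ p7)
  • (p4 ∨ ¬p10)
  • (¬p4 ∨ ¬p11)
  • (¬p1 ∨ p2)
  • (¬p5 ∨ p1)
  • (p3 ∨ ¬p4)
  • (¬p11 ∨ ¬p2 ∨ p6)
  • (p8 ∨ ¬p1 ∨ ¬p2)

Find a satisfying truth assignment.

p1 = False, p2 = False, p3 = True, p4 = False, p5 = False, p6 = True, p7 = False, p8 = True, p9 = False, p10 = False, p11 = False

p6 occurs only positively in the remaining clauses — set p6 = True.
Pure literal: p11 appears only negated; assign p11 = False.
Set p1 = False and propagate.
  then p5 is forced to False.
For the remaining variables, p2 = False, p3 = True, p4 = False, p7 = False, p8 = True, p9 = False, p10 = False works.
Check each clause:
  1. (p6 ∨ ¬p5) — ¬p5 is true.
  2. (¬p1 ∨ p9) — ¬p1 is true.
  3. (¬p4 ∨ ¬p11 ∨ p9) — ¬p4 is true.
  4. (p9 ∨ ¬p2) — ¬p2 is true.
  5. (¬p1 ∨ p8) — p8 is true.
  6. (p5 ∨ ¬p1 ∨ ¬p8) — ¬p1 is true.
  7. (¬p10 ∨ p4 ∨ ¬p5) — ¬p5 is true.
  8. (¬p9 ∨ ¬p10) — ¬p10 is true.
  9. (¬p3 ∨ ¬p2) — ¬p2 is true.
  10. (¬p11 ∨ p7) — ¬p11 is true.
  11. (p4 ∨ ¬p2) — ¬p2 is true.
  12. (p4 ∨ ¬p9) — ¬p9 is true.
  13. (¬p11 ∨ p10) — ¬p11 is true.
  14. (p6 ∨ p9 ∨ ¬p7) — ¬p7 is true.
  15. (p7 ∨ ¬p1) — ¬p1 is true.
  16. (¬p10 ∨ p4) — ¬p10 is true.
  17. (¬p11 ∨ ¬p4) — ¬p4 is true.
  18. (p2 ∨ ¬p1) — ¬p1 is true.
  19. (p1 ∨ ¬p5) — ¬p5 is true.
  20. (p3 ∨ ¬p4) — p3 is true.
  21. (¬p11 ∨ ¬p2 ∨ p6) — ¬p11 is true.
  22. (p8 ∨ ¬p2 ∨ ¬p1) — p8 is true.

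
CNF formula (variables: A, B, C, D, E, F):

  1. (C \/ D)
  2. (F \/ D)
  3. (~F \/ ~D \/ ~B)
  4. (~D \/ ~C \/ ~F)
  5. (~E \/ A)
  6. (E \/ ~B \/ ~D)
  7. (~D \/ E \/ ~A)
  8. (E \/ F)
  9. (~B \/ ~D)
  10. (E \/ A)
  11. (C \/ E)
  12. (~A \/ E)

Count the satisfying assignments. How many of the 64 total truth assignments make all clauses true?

5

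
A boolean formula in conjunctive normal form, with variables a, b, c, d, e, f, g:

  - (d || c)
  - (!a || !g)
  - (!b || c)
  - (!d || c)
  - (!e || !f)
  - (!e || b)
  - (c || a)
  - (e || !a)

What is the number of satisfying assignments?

Split on c, then a.
  c=1, a=1: remaining (b,d,e,f,g) ∈ {(1,0,1,0,0); (1,1,1,0,0)} — 2.
  c=1, a=0: d, g free; 5 ways for (b,e,f) × 2^2 = 20.
  c=0, a=1: a clause becomes empty — 0.
  c=0, a=0: a clause becomes empty — 0.
Total: 2 + 20 + 0 + 0 = 22.

22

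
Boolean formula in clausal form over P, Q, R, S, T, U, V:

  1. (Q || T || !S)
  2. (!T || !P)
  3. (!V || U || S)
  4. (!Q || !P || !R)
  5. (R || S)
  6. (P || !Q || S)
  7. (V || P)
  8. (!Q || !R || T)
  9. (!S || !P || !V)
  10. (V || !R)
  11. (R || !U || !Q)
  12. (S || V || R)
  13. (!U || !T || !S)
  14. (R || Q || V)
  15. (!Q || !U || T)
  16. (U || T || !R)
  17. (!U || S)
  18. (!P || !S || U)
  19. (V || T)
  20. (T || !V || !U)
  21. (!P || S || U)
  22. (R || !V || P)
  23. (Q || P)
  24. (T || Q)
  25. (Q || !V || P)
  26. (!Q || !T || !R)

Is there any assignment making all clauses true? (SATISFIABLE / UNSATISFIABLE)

UNSATISFIABLE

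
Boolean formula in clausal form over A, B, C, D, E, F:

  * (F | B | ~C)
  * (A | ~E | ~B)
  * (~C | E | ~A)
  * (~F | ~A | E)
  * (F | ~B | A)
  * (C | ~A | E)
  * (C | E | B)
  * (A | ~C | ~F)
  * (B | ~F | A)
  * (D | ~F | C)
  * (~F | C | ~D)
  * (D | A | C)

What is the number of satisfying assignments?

11

Case analysis on A and C:
  A=1, C=1: D free; 3 ways for (B,E,F) × 2^1 = 6.
  A=1, C=0: remaining (B,D,E,F) ∈ {(0,0,1,0); (0,1,1,0); (1,0,1,0); (1,1,1,0)} — 4.
  A=0, C=1: a clause becomes empty — 0.
  A=0, C=0: remaining (B,D,E,F) ∈ {(0,1,1,0)} — 1.
Total: 6 + 4 + 0 + 1 = 11.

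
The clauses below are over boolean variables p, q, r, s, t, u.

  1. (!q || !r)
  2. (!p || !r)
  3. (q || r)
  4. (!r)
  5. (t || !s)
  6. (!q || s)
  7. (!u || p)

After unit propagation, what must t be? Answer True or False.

(!r) stands alone — r = False.
In (q || r), r is now false; q must hold, so q = True.
(!q || s): since q = True, the clause reduces to (s). s = True.
In (!s || t), !s is now false; t must hold, so t = True.

True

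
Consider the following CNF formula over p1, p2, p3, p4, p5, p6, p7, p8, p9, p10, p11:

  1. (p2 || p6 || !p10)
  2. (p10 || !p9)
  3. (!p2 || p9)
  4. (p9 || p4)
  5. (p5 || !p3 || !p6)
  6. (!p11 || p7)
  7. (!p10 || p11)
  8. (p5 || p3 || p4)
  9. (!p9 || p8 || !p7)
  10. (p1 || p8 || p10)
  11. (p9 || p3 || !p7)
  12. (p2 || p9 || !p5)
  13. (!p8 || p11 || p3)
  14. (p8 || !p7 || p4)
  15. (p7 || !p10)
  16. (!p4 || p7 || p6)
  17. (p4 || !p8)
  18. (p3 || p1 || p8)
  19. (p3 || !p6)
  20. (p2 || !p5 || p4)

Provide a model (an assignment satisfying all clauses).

Try p1 = False.
The remaining clauses are satisfied by p2 = True, p3 = True, p4 = True, p5 = True, p6 = False, p7 = True, p8 = True, p9 = True, p10 = True, p11 = True.

p1 = False  p2 = True  p3 = True  p4 = True  p5 = True  p6 = False  p7 = True  p8 = True  p9 = True  p10 = True  p11 = True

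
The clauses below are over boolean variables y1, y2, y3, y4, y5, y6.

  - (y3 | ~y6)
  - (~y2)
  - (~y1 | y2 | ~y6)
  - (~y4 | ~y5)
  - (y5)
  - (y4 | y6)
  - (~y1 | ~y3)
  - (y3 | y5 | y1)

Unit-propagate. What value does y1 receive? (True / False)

False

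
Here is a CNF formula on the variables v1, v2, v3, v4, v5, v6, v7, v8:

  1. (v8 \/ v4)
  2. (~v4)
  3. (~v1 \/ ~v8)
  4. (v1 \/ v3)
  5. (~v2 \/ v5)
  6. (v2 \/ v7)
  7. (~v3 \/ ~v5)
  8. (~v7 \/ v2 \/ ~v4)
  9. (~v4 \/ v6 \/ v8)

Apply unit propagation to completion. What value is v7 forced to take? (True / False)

Unit clause (~v4) sets v4 = False.
From (v8 \/ v4) and v4 = False: v8 = True.
(~v8 \/ ~v1): since v8 = True, the clause reduces to (~v1). v1 = False.
In (v3 \/ v1), v1 is now false; v3 must hold, so v3 = True.
(~v3 \/ ~v5): since v3 = True, the clause reduces to (~v5). v5 = False.
In (v5 \/ ~v2), v5 is now false; ~v2 must hold, so v2 = False.
From (v7 \/ v2) and v2 = False: v7 = True.

True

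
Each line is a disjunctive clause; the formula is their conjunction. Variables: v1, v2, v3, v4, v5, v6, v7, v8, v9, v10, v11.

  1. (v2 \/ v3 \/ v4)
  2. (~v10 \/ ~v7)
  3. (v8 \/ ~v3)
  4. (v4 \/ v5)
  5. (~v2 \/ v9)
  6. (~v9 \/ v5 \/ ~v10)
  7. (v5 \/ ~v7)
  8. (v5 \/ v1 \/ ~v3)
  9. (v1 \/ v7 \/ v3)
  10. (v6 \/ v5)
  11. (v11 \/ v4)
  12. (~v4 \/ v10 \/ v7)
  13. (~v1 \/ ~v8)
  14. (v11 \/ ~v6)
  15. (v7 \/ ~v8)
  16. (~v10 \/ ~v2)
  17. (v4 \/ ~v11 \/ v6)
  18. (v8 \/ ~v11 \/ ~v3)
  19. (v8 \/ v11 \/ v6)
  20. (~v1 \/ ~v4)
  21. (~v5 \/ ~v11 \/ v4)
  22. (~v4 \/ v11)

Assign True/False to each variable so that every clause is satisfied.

Try v1 = False.
For the remaining variables, v2 = False, v3 = False, v4 = True, v5 = True, v6 = True, v7 = True, v8 = False, v9 = False, v10 = False, v11 = True works.
Every clause has at least one true literal under this assignment.

v1=False, v2=False, v3=False, v4=True, v5=True, v6=True, v7=True, v8=False, v9=False, v10=False, v11=True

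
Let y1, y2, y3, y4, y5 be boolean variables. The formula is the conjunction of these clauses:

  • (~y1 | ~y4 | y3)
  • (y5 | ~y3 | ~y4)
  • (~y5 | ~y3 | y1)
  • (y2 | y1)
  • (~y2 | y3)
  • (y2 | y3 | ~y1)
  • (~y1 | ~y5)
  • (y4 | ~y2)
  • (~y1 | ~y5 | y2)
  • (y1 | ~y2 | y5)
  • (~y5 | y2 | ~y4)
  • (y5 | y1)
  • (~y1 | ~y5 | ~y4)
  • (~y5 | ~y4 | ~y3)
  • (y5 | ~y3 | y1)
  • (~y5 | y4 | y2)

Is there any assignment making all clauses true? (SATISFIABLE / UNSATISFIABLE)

Branch on y1: take y1 = True.
  then y5 is forced to False.
The remaining clauses are satisfied by y2 = False, y3 = True, y4 = False.
So y1=True, y2=False, y3=True, y4=False, y5=False is a satisfying assignment.

SATISFIABLE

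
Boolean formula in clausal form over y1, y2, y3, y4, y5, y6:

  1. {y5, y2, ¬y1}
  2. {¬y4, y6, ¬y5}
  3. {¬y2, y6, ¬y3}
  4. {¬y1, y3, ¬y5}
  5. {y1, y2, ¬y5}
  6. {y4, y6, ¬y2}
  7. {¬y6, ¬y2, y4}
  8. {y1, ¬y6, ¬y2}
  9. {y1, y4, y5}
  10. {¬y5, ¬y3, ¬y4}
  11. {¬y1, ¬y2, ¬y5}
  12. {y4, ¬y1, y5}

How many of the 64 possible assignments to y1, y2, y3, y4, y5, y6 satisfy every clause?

10

Split on y5, then y1.
  y5=T, y1=T: remaining (y2,y3,y4,y6) ∈ {(F,T,F,F); (F,T,F,T)} — 2.
  y5=T, y1=F: a clause becomes empty — 0.
  y5=F, y1=T: remaining (y2,y3,y4,y6) ∈ {(T,F,T,F); (T,F,T,T); (T,T,T,T)} — 3.
  y5=F, y1=F: 5 of the 16 assignments to (y2,y3,y4,y6) work.
Total: 2 + 0 + 3 + 5 = 10.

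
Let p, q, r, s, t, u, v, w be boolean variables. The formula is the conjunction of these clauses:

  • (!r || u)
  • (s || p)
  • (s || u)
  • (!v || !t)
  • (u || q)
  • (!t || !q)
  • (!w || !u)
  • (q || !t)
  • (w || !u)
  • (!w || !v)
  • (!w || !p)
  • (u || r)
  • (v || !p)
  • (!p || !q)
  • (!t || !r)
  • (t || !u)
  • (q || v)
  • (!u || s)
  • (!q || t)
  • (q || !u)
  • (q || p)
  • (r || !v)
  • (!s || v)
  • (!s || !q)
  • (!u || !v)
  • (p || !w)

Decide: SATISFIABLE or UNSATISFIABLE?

u = True:
  propagation gives w=False; an empty clause results — contradiction.
u = False:
  propagation gives r=False; an empty clause results — contradiction.
Every branch closes, so no satisfying assignment exists.

UNSATISFIABLE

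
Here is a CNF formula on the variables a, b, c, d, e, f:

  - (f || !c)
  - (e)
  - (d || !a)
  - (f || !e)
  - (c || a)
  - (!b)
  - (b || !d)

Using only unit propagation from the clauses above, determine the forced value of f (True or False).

Unit clause (e) sets e = True.
In (!e || f), !e is now false; f must hold, so f = True.

True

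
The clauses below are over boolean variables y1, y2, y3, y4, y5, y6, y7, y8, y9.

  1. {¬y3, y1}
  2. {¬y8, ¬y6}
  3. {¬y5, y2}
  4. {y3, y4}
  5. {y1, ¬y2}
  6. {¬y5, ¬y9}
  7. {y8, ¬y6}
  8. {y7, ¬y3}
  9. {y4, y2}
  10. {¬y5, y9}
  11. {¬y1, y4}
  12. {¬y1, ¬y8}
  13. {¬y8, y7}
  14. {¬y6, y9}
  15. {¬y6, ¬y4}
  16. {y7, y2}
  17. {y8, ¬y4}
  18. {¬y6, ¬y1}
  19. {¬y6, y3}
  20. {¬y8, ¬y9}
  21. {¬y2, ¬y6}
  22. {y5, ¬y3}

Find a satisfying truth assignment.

y1=F  y2=F  y3=F  y4=T  y5=F  y6=F  y7=T  y8=T  y9=F

Pure literal: y6 appears only negated; assign y6 = False.
y7 occurs only positively in the remaining clauses — set y7 = True.
Set y1 = False and propagate.
  then y3 is forced to False.
  then y4 is forced to True.
  then y2 is forced to False.
  then y5 is forced to False.
  then y8 is forced to True.
  then y9 is forced to False.
Every clause has at least one true literal under this assignment.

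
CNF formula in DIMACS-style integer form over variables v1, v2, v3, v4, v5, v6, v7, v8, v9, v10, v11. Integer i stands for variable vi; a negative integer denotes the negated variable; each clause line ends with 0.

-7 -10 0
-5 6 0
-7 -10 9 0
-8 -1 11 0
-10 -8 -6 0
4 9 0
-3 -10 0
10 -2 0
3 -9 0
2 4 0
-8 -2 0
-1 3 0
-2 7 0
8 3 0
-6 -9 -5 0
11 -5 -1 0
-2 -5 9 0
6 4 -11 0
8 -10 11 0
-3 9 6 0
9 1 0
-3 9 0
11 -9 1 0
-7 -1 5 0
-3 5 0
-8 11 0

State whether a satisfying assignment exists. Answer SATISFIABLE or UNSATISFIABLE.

UNSATISFIABLE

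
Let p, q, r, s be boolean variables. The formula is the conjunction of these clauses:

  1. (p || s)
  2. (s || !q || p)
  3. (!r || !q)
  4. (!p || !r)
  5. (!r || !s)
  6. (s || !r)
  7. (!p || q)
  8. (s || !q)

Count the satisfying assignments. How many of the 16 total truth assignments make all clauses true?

Satisfying assignments:
  p=F q=F r=F s=T
  p=F q=T r=F s=T
  p=T q=T r=F s=T
That's 3 in total.

3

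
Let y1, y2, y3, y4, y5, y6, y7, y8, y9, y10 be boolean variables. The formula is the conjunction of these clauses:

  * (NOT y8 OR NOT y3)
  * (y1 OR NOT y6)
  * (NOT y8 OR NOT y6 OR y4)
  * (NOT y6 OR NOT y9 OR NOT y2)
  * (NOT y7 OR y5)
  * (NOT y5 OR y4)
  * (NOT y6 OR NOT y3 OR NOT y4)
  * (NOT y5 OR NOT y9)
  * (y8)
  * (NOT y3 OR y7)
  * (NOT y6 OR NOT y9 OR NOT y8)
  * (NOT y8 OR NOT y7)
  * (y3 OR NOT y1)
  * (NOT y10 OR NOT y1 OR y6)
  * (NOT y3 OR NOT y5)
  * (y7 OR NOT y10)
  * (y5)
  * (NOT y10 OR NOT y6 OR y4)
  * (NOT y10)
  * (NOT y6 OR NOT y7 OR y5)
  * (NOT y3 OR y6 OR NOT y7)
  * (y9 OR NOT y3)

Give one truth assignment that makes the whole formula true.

y1=F, y2=T, y3=F, y4=T, y5=T, y6=F, y7=F, y8=T, y9=F, y10=F

Check each clause:
  1. (NOT y8 OR NOT y3) — NOT y3 is true.
  2. (y1 OR NOT y6) — NOT y6 is true.
  3. (NOT y6 OR y4 OR NOT y8) — NOT y6 is true.
  4. (NOT y6 OR NOT y2 OR NOT y9) — NOT y6 is true.
  5. (y5 OR NOT y7) — NOT y7 is true.
  6. (y4 OR NOT y5) — y4 is true.
  7. (NOT y6 OR NOT y3 OR NOT y4) — NOT y6 is true.
  8. (NOT y5 OR NOT y9) — NOT y9 is true.
  9. (y8) — y8 is true.
  10. (y7 OR NOT y3) — NOT y3 is true.
  11. (NOT y6 OR NOT y9 OR NOT y8) — NOT y6 is true.
  12. (NOT y7 OR NOT y8) — NOT y7 is true.
  13. (y3 OR NOT y1) — NOT y1 is true.
  14. (y6 OR NOT y1 OR NOT y10) — NOT y1 is true.
  15. (NOT y3 OR NOT y5) — NOT y3 is true.
  16. (y7 OR NOT y10) — NOT y10 is true.
  17. (y5) — y5 is true.
  18. (NOT y6 OR y4 OR NOT y10) — NOT y6 is true.
  19. (NOT y10) — NOT y10 is true.
  20. (NOT y7 OR NOT y6 OR y5) — NOT y7 is true.
  21. (NOT y7 OR NOT y3 OR y6) — NOT y7 is true.
  22. (y9 OR NOT y3) — NOT y3 is true.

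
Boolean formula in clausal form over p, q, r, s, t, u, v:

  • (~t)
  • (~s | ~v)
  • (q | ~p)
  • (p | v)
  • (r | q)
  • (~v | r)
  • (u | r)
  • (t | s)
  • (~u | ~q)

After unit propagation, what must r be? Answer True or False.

True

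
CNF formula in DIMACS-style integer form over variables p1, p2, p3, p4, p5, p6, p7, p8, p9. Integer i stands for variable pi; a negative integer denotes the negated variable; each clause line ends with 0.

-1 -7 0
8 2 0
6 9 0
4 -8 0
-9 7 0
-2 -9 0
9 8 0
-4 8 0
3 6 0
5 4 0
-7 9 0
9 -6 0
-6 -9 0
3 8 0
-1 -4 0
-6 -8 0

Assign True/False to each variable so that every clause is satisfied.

p1 = 0, p2 = 0, p3 = 1, p4 = 1, p5 = 0, p6 = 0, p7 = 1, p8 = 1, p9 = 1

p1 occurs only negated in the remaining clauses — set p1 = False.
p3 occurs only positively in the remaining clauses — set p3 = True.
Branch on p2: take p2 = False.
  then p8 is forced to True.
  then p4 is forced to True.
  then p6 is forced to False.
  then p9 is forced to True.
  then p7 is forced to True.
p5 is now unconstrained; take p5 = False.
Every clause has at least one true literal under this assignment.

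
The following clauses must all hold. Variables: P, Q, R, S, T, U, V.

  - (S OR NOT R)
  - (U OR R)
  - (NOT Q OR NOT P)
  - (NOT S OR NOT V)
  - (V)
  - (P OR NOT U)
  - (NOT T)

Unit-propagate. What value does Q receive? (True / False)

Unit clause (V) sets V = True.
In (NOT S OR NOT V), NOT V is now false; NOT S must hold, so S = False.
(S OR NOT R): since S = False, the clause reduces to (NOT R). R = False.
(R OR U) with R = False leaves only U, so U = True.
In (P OR NOT U), NOT U is now false; P must hold, so P = True.
In (NOT P OR NOT Q), NOT P is now false; NOT Q must hold, so Q = False.

False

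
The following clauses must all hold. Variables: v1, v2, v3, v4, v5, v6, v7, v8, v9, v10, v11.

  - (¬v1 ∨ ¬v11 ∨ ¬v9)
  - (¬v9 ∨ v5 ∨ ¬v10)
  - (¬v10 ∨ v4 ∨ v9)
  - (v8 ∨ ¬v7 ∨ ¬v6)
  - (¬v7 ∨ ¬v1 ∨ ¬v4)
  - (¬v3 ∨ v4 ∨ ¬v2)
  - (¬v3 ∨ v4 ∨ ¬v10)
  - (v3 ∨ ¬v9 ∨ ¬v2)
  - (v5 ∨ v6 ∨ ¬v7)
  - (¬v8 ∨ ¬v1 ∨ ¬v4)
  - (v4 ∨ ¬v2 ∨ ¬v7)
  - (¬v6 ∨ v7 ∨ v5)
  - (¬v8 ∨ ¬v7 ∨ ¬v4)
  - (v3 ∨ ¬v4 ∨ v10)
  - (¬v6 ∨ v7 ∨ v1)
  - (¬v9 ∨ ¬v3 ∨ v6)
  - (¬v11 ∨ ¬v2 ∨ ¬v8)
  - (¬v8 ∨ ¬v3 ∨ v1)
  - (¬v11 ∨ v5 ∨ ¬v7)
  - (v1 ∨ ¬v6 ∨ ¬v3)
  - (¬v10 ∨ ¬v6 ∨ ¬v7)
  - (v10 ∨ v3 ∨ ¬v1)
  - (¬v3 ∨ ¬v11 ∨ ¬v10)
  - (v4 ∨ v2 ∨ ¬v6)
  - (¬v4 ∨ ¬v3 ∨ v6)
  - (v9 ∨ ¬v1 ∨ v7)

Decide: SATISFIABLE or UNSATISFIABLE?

SATISFIABLE

Pure literal: v5 appears only positively; assign v5 = True.
Pure literal: v11 appears only negated; assign v11 = False.
Try v1 = True.
Branch on v2: take v2 = False.
The remaining clauses are satisfied by v3 = False, v4 = False, v6 = False, v7 = True, v8 = False, v9 = True, v10 = True.
So v1=T  v2=F  v3=F  v4=F  v5=T  v6=F  v7=T  v8=F  v9=T  v10=T  v11=F is a satisfying assignment.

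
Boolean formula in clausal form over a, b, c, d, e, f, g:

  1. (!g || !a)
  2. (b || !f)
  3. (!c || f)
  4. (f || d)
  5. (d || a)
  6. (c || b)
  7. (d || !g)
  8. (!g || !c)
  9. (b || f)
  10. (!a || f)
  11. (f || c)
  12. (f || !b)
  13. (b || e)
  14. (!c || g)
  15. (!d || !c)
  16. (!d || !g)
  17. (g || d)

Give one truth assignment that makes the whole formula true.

a=0  b=1  c=0  d=1  e=0  f=1  g=0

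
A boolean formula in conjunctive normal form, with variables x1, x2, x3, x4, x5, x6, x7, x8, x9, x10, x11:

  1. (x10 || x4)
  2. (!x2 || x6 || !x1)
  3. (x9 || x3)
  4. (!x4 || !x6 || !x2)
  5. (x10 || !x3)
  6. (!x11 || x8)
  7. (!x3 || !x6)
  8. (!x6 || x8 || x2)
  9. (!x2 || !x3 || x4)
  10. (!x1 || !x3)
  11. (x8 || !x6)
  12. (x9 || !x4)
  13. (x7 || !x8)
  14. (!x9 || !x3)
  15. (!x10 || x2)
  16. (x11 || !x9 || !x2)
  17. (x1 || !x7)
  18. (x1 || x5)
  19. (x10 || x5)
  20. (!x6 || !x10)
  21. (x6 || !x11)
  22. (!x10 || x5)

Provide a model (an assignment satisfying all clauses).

x5 occurs only positively in the remaining clauses — set x5 = True.
Try x1 = True.
  then x3 is forced to False.
  then x9 is forced to True.
The remaining clauses are satisfied by x2 = False, x4 = True, x6 = False, x7 = False, x8 = False, x10 = False, x11 = False.
Every clause has at least one true literal under this assignment.

x1=1, x2=0, x3=0, x4=1, x5=1, x6=0, x7=0, x8=0, x9=1, x10=0, x11=0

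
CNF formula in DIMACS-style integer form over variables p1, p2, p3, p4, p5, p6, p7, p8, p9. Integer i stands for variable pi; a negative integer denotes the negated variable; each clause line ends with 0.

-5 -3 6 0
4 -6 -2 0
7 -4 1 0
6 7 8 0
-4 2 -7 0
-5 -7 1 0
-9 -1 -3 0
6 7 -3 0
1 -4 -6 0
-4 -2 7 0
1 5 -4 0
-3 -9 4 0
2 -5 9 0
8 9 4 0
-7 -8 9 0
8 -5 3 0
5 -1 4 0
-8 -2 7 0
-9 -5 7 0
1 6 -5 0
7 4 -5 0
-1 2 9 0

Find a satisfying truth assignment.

Set p1 = True and propagate.
The remaining clauses are satisfied by p2 = False, p3 = False, p4 = True, p5 = False, p6 = True, p7 = False, p8 = False, p9 = True.
Every clause has at least one true literal under this assignment.

p1 = T, p2 = F, p3 = F, p4 = T, p5 = F, p6 = T, p7 = F, p8 = F, p9 = T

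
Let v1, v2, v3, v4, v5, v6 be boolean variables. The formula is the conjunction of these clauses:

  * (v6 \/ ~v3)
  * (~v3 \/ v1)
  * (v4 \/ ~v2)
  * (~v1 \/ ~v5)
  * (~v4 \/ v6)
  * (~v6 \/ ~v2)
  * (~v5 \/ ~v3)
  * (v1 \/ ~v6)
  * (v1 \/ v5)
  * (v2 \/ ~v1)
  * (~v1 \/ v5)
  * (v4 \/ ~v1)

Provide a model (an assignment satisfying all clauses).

v1 = False, v2 = False, v3 = False, v4 = False, v5 = True, v6 = False

v3 occurs only negated in the remaining clauses — set v3 = False.
Branch on v1: take v1 = False.
  then v6 is forced to False.
  then v4 is forced to False.
  then v2 is forced to False.
  then v5 is forced to True.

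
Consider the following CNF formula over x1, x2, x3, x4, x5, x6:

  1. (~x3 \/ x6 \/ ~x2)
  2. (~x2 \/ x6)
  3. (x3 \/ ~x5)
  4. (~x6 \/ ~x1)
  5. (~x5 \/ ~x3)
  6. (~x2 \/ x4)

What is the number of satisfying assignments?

14

Split on x2, then x3.
  x2=1, x3=1: remaining (x1,x4,x5,x6) ∈ {(0,1,0,1)} — 1.
  x2=1, x3=0: remaining (x1,x4,x5,x6) ∈ {(0,1,0,1)} — 1.
  x2=0, x3=1: x4 free; 3 ways for (x1,x5,x6) × 2^1 = 6.
  x2=0, x3=0: x4 free; 3 ways for (x1,x5,x6) × 2^1 = 6.
Total: 1 + 1 + 6 + 6 = 14.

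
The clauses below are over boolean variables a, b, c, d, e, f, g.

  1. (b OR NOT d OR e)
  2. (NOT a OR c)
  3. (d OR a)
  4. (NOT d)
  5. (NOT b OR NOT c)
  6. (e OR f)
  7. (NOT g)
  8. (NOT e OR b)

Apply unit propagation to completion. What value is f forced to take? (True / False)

(NOT d) stands alone — d = False.
From (a OR d) and d = False: a = True.
In (NOT a OR c), NOT a is now false; c must hold, so c = True.
(NOT c OR NOT b): since c = True, the clause reduces to (NOT b). b = False.
Unit clause (NOT g) sets g = False.
(b OR NOT e) with b = False leaves only NOT e, so e = False.
In (e OR f), e is now false; f must hold, so f = True.

True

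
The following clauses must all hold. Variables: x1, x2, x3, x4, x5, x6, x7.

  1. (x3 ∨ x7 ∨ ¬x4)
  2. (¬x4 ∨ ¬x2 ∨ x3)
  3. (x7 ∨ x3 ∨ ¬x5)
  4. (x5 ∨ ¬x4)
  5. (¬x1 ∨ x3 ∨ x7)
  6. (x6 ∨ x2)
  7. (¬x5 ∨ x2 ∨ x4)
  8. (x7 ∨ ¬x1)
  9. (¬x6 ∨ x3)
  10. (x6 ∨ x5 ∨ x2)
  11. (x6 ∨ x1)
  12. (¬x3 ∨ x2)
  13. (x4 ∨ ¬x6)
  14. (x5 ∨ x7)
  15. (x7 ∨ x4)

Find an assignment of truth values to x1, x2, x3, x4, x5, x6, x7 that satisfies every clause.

Pure literal: x7 appears only positively; assign x7 = True.
Set x1 = True and propagate.
Try x2 = True.
The remaining clauses are satisfied by x3 = True, x4 = False, x5 = False, x6 = False.

x1=T, x2=T, x3=T, x4=F, x5=F, x6=F, x7=T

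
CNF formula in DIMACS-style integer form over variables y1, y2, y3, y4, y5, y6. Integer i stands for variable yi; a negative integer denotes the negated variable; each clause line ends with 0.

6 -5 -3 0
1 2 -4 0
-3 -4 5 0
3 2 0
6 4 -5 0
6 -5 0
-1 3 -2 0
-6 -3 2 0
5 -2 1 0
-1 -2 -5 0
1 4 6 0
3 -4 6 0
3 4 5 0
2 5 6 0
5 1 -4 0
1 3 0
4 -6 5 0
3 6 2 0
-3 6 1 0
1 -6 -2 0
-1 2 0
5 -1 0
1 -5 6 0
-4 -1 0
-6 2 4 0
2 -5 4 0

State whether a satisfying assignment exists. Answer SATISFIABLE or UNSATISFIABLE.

y1 = True:
  propagation gives y2=True, y3=True, y5=False; an empty clause results — contradiction.
y1 = False:
  propagation gives y3=True, y6=True, y2=True; an empty clause results — contradiction.
Every branch closes, so no satisfying assignment exists.

UNSATISFIABLE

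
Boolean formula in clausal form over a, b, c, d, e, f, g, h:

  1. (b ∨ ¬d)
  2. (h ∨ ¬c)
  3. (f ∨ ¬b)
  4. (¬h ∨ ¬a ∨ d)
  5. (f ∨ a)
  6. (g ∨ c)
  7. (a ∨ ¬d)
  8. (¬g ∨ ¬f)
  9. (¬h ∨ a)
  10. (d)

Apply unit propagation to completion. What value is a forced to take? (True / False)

True

(d) is a unit clause: d = True.
From (¬d ∨ b) and d = True: b = True.
From (f ∨ ¬b) and b = True: f = True.
(¬d ∨ a) with d = True leaves only a, so a = True.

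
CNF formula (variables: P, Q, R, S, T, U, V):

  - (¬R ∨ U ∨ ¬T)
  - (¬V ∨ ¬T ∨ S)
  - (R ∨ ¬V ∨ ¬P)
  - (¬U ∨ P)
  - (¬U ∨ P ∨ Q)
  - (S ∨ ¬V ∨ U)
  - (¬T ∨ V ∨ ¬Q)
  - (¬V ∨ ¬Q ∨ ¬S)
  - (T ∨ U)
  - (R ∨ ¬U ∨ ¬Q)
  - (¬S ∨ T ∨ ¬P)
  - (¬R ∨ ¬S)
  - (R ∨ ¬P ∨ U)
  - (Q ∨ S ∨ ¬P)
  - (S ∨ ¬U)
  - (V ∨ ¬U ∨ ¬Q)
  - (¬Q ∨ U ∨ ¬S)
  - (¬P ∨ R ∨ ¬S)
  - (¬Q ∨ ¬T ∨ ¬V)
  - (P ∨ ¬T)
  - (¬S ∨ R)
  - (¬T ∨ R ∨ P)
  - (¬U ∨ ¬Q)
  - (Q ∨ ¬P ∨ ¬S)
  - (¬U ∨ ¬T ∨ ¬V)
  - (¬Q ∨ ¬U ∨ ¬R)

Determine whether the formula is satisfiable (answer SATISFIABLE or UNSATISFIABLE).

UNSATISFIABLE

U = True:
  propagation gives P=True, S=True, T=True, R=False; an empty clause results — contradiction.
U = False:
  propagation gives T=True, R=False, P=False; an empty clause results — contradiction.
Every branch closes, so no satisfying assignment exists.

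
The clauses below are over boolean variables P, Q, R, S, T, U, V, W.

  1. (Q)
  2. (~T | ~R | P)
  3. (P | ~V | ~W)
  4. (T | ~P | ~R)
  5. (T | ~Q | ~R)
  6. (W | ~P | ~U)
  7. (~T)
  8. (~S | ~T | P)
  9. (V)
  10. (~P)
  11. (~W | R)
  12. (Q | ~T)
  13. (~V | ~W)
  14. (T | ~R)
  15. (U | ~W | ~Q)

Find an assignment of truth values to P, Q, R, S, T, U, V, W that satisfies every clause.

(Q) is a unit clause, so Q = True.
(~T) is a unit clause, so T = False.
(~R) is a unit clause, so R = False.
Unit propagation: (V) forces V = True.
(~P) is a unit clause, so P = False.
(~W) is a unit clause, so W = False.
S, U are now unconstrained; take S = True, U = False.
Check each clause:
  1. (Q) — Q is true.
  2. (P | ~R | ~T) — ~T is true.
  3. (~V | ~W | P) — ~W is true.
  4. (T | ~P | ~R) — ~R is true.
  5. (~R | ~Q | T) — ~R is true.
  6. (~P | ~U | W) — ~U is true.
  7. (~T) — ~T is true.
  8. (P | ~T | ~S) — ~T is true.
  9. (V) — V is true.
  10. (~P) — ~P is true.
  11. (~W | R) — ~W is true.
  12. (Q | ~T) — Q is true.
  13. (~V | ~W) — ~W is true.
  14. (T | ~R) — ~R is true.
  15. (U | ~W | ~Q) — ~W is true.

P=F, Q=T, R=F, S=T, T=F, U=F, V=T, W=F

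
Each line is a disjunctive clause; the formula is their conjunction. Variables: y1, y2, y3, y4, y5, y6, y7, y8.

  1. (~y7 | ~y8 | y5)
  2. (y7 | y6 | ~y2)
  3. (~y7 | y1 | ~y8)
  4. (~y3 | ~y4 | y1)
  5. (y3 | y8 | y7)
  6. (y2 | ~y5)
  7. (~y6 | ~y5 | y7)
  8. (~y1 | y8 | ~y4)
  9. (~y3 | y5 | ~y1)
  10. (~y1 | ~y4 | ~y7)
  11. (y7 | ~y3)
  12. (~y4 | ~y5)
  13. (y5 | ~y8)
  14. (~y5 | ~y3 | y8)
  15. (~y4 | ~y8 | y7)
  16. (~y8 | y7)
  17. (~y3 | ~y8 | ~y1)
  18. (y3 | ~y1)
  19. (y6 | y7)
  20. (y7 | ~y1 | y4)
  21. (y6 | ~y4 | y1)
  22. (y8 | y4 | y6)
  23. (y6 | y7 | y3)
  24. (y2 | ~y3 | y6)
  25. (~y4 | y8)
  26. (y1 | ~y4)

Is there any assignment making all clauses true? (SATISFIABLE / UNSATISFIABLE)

SATISFIABLE

Set y1 = False and propagate.
  then y4 is forced to False.
Try y2 = True.
For the remaining variables, y3 = False, y5 = True, y6 = True, y7 = True, y8 = False works.
Every clause has at least one true literal under this assignment.
So y1=False, y2=True, y3=False, y4=False, y5=True, y6=True, y7=True, y8=False is a satisfying assignment.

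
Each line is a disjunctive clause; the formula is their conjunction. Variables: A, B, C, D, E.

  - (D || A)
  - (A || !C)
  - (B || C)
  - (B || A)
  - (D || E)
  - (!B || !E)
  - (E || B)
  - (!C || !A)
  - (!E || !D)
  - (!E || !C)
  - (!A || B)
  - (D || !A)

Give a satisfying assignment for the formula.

A=T  B=T  C=F  D=T  E=F

Check each clause:
  1. (A || D) — A is true.
  2. (!C || A) — A is true.
  3. (C || B) — B is true.
  4. (B || A) — A is true.
  5. (D || E) — D is true.
  6. (!B || !E) — !E is true.
  7. (E || B) — B is true.
  8. (!A || !C) — !C is true.
  9. (!D || !E) — !E is true.
  10. (!C || !E) — !E is true.
  11. (!A || B) — B is true.
  12. (!A || D) — D is true.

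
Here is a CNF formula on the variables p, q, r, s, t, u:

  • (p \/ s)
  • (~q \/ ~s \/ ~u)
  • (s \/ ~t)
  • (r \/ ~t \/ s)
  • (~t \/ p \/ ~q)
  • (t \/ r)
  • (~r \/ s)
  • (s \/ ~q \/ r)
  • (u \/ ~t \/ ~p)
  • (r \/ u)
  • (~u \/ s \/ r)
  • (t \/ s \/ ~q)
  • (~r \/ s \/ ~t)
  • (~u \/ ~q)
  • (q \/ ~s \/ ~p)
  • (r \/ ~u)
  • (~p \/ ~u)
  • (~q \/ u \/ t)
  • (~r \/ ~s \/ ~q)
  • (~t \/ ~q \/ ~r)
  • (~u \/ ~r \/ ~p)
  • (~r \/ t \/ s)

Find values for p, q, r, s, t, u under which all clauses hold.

p=F, q=F, r=T, s=T, t=F, u=F

Check each clause:
  1. (p \/ s) — s is true.
  2. (~u \/ ~q \/ ~s) — ~u is true.
  3. (~t \/ s) — ~t is true.
  4. (~t \/ r \/ s) — r is true.
  5. (~q \/ ~t \/ p) — ~t is true.
  6. (t \/ r) — r is true.
  7. (s \/ ~r) — s is true.
  8. (s \/ ~q \/ r) — r is true.
  9. (~t \/ ~p \/ u) — ~t is true.
  10. (u \/ r) — r is true.
  11. (r \/ ~u \/ s) — ~u is true.
  12. (~q \/ t \/ s) — s is true.
  13. (s \/ ~r \/ ~t) — ~t is true.
  14. (~q \/ ~u) — ~u is true.
  15. (~s \/ ~p \/ q) — ~p is true.
  16. (~u \/ r) — ~u is true.
  17. (~u \/ ~p) — ~u is true.
  18. (~q \/ t \/ u) — ~q is true.
  19. (~q \/ ~r \/ ~s) — ~q is true.
  20. (~q \/ ~t \/ ~r) — ~t is true.
  21. (~r \/ ~u \/ ~p) — ~u is true.
  22. (~r \/ t \/ s) — s is true.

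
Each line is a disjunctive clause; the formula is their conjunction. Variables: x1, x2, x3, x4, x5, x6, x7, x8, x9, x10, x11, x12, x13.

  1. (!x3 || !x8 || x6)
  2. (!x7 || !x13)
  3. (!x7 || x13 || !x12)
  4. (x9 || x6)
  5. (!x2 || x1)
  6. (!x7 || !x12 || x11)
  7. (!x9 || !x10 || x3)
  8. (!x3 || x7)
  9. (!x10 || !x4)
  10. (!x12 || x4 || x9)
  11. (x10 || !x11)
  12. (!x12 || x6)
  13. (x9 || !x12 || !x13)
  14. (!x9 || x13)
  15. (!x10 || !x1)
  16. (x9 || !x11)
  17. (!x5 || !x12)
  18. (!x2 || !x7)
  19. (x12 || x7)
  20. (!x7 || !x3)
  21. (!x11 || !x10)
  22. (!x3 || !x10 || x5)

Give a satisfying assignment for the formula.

x1=F, x2=F, x3=F, x4=F, x5=F, x6=T, x7=T, x8=T, x9=F, x10=T, x11=F, x12=F, x13=F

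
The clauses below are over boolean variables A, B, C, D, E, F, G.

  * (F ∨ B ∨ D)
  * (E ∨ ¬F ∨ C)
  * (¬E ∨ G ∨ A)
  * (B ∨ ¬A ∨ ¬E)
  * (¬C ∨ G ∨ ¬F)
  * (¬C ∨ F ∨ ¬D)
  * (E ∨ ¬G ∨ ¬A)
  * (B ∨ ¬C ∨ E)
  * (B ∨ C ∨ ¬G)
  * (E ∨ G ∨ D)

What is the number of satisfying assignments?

30

Case analysis on E and C:
  E=T, C=T: 9 of the 32 assignments to (A,B,D,F,G) work.
  E=T, C=F: D, F free; 3 ways for (A,B,G) × 2^2 = 12.
  E=F, C=T: remaining (A,B,D,F,G) ∈ {(F,T,F,F,T); (F,T,F,T,T); (F,T,T,T,T)} — 3.
  E=F, C=F: 6 of the 32 assignments to (A,B,D,F,G) work.
Total: 9 + 12 + 3 + 6 = 30.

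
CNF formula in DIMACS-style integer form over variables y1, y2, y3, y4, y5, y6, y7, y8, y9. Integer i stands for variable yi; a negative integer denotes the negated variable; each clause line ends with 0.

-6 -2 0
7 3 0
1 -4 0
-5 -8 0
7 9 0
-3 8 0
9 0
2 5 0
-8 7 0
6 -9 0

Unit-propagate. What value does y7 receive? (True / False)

(y9) stands alone — y9 = True.
In (¬y9 ∨ y6), ¬y9 is now false; y6 must hold, so y6 = True.
(¬y2 ∨ ¬y6) with y6 = True leaves only ¬y2, so y2 = False.
(y5 ∨ y2) with y2 = False leaves only y5, so y5 = True.
(¬y5 ∨ ¬y8): since y5 = True, the clause reduces to (¬y8). y8 = False.
From (¬y3 ∨ y8) and y8 = False: y3 = False.
In (y7 ∨ y3), y3 is now false; y7 must hold, so y7 = True.

True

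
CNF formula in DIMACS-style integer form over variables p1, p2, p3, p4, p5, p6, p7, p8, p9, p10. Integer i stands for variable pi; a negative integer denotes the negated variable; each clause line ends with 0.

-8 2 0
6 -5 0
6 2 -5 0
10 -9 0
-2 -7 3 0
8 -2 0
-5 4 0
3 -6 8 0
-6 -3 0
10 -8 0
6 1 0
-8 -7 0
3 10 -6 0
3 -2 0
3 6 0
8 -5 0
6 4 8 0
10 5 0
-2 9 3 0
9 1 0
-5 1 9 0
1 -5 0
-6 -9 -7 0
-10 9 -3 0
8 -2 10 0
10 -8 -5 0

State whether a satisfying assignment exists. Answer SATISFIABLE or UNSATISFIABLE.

SATISFIABLE

p1 occurs only positively in the remaining clauses — set p1 = True.
p7 occurs only negated in the remaining clauses — set p7 = False.
Try p2 = True.
  then p8 is forced to True.
  then p10 is forced to True.
  then p3 is forced to True.
  then p6 is forced to False.
  then p5 is forced to False.
  then p9 is forced to True.
p4 is now unconstrained; take p4 = False.
Every clause has at least one true literal under this assignment.
So p1=True  p2=True  p3=True  p4=False  p5=False  p6=False  p7=False  p8=True  p9=True  p10=True is a satisfying assignment.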